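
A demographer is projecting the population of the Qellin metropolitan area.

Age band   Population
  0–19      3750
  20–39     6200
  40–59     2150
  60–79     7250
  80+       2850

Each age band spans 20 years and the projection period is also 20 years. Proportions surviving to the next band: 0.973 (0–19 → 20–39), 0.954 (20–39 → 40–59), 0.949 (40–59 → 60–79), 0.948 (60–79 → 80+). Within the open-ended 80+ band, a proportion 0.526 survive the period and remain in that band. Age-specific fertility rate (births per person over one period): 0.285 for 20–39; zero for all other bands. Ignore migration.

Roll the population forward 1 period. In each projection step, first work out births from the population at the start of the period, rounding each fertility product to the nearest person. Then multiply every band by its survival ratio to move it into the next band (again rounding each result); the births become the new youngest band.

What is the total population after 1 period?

21743

After projecting period 1:
Births: 6200 × 0.285 = 1767
20–39: 3750 × 0.973 = 3649
40–59: 6200 × 0.954 = 5915
60–79: 2150 × 0.949 = 2040
80+: 7250 × 0.948 + 2850 × 0.526 = 6873 + 1499 = 8372
Population now: 0–19=1767, 20–39=3649, 40–59=5915, 60–79=2040, 80+=8372
Total after period 1: 1767 + 3649 + 5915 + 2040 + 8372 = 21743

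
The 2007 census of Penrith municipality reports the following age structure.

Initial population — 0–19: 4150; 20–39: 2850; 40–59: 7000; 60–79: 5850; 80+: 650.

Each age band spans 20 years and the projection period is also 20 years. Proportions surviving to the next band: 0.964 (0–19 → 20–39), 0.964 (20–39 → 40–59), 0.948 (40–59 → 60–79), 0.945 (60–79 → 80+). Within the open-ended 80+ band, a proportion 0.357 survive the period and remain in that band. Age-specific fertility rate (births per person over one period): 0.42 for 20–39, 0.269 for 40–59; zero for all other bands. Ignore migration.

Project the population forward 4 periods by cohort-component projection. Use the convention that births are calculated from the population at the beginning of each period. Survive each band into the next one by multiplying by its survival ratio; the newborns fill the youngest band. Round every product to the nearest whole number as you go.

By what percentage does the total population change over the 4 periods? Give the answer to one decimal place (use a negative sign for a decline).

— Period 1 —
Births: 2850 * 0.42 = 1197, 7000 * 0.269 = 1883 ⇒ total 3080
20–39: 4150 * 0.964 = 4001
40–59: 2850 * 0.964 = 2747
60–79: 7000 * 0.948 = 6636
80+: 5850 * 0.945 + 650 * 0.357 = 5528 + 232 = 5760
→ [3080, 4001, 2747, 6636, 5760]
— Period 2 —
Births: 4001 * 0.42 = 1680, 2747 * 0.269 = 739 ⇒ total 2419
20–39: 3080 * 0.964 = 2969
40–59: 4001 * 0.964 = 3857
60–79: 2747 * 0.948 = 2604
80+: 6636 * 0.945 + 5760 * 0.357 = 6271 + 2056 = 8327
→ [2419, 2969, 3857, 2604, 8327]
— Period 3 —
Births: 2969 * 0.42 = 1247, 3857 * 0.269 = 1038 ⇒ total 2285
20–39: 2419 * 0.964 = 2332
40–59: 2969 * 0.964 = 2862
60–79: 3857 * 0.948 = 3656
80+: 2604 * 0.945 + 8327 * 0.357 = 2461 + 2973 = 5434
→ [2285, 2332, 2862, 3656, 5434]
— Period 4 —
Births: 2332 * 0.42 = 979, 2862 * 0.269 = 770 ⇒ total 1749
20–39: 2285 * 0.964 = 2203
40–59: 2332 * 0.964 = 2248
60–79: 2862 * 0.948 = 2713
80+: 3656 * 0.945 + 5434 * 0.357 = 3455 + 1940 = 5395
→ [1749, 2203, 2248, 2713, 5395]
Total: 20500 → 14308; change = -6192; percentage change = -30.2%

-30.2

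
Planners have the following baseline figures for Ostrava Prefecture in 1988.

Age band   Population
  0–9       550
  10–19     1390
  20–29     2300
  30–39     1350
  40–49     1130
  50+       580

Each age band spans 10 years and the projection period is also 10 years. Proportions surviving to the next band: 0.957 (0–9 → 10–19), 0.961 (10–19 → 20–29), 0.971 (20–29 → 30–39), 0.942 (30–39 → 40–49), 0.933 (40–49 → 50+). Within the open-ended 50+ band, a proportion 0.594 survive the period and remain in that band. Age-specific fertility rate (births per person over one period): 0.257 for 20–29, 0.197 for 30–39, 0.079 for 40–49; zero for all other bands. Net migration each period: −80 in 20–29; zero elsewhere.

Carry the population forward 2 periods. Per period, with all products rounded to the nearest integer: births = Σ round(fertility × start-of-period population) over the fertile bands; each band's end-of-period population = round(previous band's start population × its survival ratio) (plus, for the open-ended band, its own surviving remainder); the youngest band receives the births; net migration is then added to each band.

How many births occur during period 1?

Period 1:
Births: 2300 × 0.257 = 591  |  1350 × 0.197 = 266  |  1130 × 0.079 = 89 → 946
10–19: 550 × 0.957 = 526
20–29: 1390 × 0.961 = 1336
30–39: 2300 × 0.971 = 2233
40–49: 1350 × 0.942 = 1272
50+: 1130 × 0.933 + 580 × 0.594 = 1054 + 345 = 1399
Net migration: 20–29 − 80 → 1256
Giving 946 / 526 / 1256 / 2233 / 1272 / 1399.

946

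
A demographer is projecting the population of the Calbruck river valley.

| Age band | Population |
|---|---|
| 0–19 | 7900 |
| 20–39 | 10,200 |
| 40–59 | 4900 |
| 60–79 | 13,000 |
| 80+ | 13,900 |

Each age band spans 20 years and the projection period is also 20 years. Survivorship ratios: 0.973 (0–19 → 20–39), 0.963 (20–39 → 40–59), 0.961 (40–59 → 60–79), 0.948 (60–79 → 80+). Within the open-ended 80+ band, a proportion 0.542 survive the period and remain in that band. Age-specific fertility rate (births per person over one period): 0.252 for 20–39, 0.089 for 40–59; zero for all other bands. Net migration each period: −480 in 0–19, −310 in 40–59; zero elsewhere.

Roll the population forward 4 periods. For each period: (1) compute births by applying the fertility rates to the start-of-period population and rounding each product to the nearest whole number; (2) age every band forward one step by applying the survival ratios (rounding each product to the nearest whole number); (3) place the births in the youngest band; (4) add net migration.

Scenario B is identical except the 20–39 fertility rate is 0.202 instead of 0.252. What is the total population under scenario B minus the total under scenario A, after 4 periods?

(Bands numbered youngest = 1 to oldest = 5.)
[period 1]
Births: 10200 × 0.252 = 2570 ; 4900 × 0.089 = 436 → 3006
Band 2: 7900 × 0.973 = 7687
Band 3: 10200 × 0.963 = 9823
Band 4: 4900 × 0.961 = 4709
Band 5: 13000 × 0.948 + 13900 × 0.542 = 12324 + 7534 = 19858
Net migration: Band 1 − 480 → 2526; Band 3 − 310 → 9513
→ [2526, 7687, 9513, 4709, 19858]
[period 2]
Births: 7687 × 0.252 = 1937 ; 9513 × 0.089 = 847 → 2784
Band 2: 2526 × 0.973 = 2458
Band 3: 7687 × 0.963 = 7403
Band 4: 9513 × 0.961 = 9142
Band 5: 4709 × 0.948 + 19858 × 0.542 = 4464 + 10763 = 15227
Net migration: Band 1 − 480 → 2304; Band 3 − 310 → 7093
→ [2304, 2458, 7093, 9142, 15227]
[period 3]
Births: 2458 × 0.252 = 619 ; 7093 × 0.089 = 631 → 1250
Band 2: 2304 × 0.973 = 2242
Band 3: 2458 × 0.963 = 2367
Band 4: 7093 × 0.961 = 6816
Band 5: 9142 × 0.948 + 15227 × 0.542 = 8667 + 8253 = 16920
Net migration: Band 1 − 480 → 770; Band 3 − 310 → 2057
→ [770, 2242, 2057, 6816, 16920]
[period 4]
Births: 2242 × 0.252 = 565 ; 2057 × 0.089 = 183 → 748
Band 2: 770 × 0.973 = 749
Band 3: 2242 × 0.963 = 2159
Band 4: 2057 × 0.961 = 1977
Band 5: 6816 × 0.948 + 16920 × 0.542 = 6462 + 9171 = 15633
Net migration: Band 1 − 480 → 268; Band 3 − 310 → 1849
→ [268, 749, 1849, 1977, 15633]
Scenario A total after 4 periods: 20476
Scenario B projection —
[period 1]
Births: 10200 × 0.202 = 2060 ; 4900 × 0.089 = 436 → 2496
Band 2: 7900 × 0.973 = 7687
Band 3: 10200 × 0.963 = 9823
Band 4: 4900 × 0.961 = 4709
Band 5: 13000 × 0.948 + 13900 × 0.542 = 12324 + 7534 = 19858
Net migration: Band 1 − 480 → 2016; Band 3 − 310 → 9513
→ [2016, 7687, 9513, 4709, 19858]
[period 2]
Births: 7687 × 0.202 = 1553 ; 9513 × 0.089 = 847 → 2400
Band 2: 2016 × 0.973 = 1962
Band 3: 7687 × 0.963 = 7403
Band 4: 9513 × 0.961 = 9142
Band 5: 4709 × 0.948 + 19858 × 0.542 = 4464 + 10763 = 15227
Net migration: Band 1 − 480 → 1920; Band 3 − 310 → 7093
→ [1920, 1962, 7093, 9142, 15227]
[period 3]
Births: 1962 × 0.202 = 396 ; 7093 × 0.089 = 631 → 1027
Band 2: 1920 × 0.973 = 1868
Band 3: 1962 × 0.963 = 1889
Band 4: 7093 × 0.961 = 6816
Band 5: 9142 × 0.948 + 15227 × 0.542 = 8667 + 8253 = 16920
Net migration: Band 1 − 480 → 547; Band 3 − 310 → 1579
→ [547, 1868, 1579, 6816, 16920]
[period 4]
Births: 1868 × 0.202 = 377 ; 1579 × 0.089 = 141 → 518
Band 2: 547 × 0.973 = 532
Band 3: 1868 × 0.963 = 1799
Band 4: 1579 × 0.961 = 1517
Band 5: 6816 × 0.948 + 16920 × 0.542 = 6462 + 9171 = 15633
Net migration: Band 1 − 480 → 38; Band 3 − 310 → 1489
→ [38, 532, 1489, 1517, 15633]
Scenario B total after 4 periods: 19209
Difference B − A = 19209 − 20476 = -1267

-1267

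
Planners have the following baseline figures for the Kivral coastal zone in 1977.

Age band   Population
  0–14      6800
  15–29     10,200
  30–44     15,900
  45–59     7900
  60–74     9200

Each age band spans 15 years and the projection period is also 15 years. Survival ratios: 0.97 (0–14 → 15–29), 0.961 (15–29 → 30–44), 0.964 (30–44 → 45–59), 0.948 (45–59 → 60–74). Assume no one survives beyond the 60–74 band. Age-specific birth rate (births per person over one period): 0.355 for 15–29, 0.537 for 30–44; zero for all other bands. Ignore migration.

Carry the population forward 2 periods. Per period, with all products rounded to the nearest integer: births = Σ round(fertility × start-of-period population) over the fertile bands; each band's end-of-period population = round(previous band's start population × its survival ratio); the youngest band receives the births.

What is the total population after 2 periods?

49719

Let group 1 be 0–14 through group 5 = 60–74.
[period 1]
Births: 10200 × 0.355 = 3621  |  15900 × 0.537 = 8538 — total 12159
Group 2: 6800 × 0.97 = 6596
Group 3: 10200 × 0.961 = 9802
Group 4: 15900 × 0.964 = 15328
Group 5: 7900 × 0.948 = 7489
→ [12159, 6596, 9802, 15328, 7489]
[period 2]
Births: 6596 × 0.355 = 2342  |  9802 × 0.537 = 5264 — total 7606
Group 2: 12159 × 0.97 = 11794
Group 3: 6596 × 0.961 = 6339
Group 4: 9802 × 0.964 = 9449
Group 5: 15328 × 0.948 = 14531
→ [7606, 11794, 6339, 9449, 14531]
Total after period 2: 7606 + 11794 + 6339 + 9449 + 14531 = 49719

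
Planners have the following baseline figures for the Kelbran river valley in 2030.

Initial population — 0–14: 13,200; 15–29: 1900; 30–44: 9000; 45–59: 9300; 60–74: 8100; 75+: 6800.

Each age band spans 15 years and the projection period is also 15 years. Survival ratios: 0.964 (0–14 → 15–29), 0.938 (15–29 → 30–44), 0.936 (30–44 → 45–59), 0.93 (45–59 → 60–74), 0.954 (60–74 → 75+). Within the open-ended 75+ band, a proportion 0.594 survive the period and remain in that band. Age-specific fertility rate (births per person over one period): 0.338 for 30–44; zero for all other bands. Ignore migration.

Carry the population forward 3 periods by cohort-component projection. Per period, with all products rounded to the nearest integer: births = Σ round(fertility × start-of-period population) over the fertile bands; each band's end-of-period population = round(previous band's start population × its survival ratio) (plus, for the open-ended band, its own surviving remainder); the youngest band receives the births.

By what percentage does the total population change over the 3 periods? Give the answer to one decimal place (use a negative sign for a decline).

-24.2

Period 1:
Births: 9000 * 0.338 = 3042
15–29: 13200 * 0.964 = 12725
30–44: 1900 * 0.938 = 1782
45–59: 9000 * 0.936 = 8424
60–74: 9300 * 0.93 = 8649
75+: 8100 * 0.954 + 6800 * 0.594 = 7727 + 4039 = 11766
Population now: 0–14=3042, 15–29=12725, 30–44=1782, 45–59=8424, 60–74=8649, 75+=11766
Period 2:
Births: 1782 * 0.338 = 602
15–29: 3042 * 0.964 = 2932
30–44: 12725 * 0.938 = 11936
45–59: 1782 * 0.936 = 1668
60–74: 8424 * 0.93 = 7834
75+: 8649 * 0.954 + 11766 * 0.594 = 8251 + 6989 = 15240
Population now: 0–14=602, 15–29=2932, 30–44=11936, 45–59=1668, 60–74=7834, 75+=15240
Period 3:
Births: 11936 * 0.338 = 4034
15–29: 602 * 0.964 = 580
30–44: 2932 * 0.938 = 2750
45–59: 11936 * 0.936 = 11172
60–74: 1668 * 0.93 = 1551
75+: 7834 * 0.954 + 15240 * 0.594 = 7474 + 9053 = 16527
Population now: 0–14=4034, 15–29=580, 30–44=2750, 45–59=11172, 60–74=1551, 75+=16527
Total: 48300 → 36614; change = -11686; percentage change = -24.2%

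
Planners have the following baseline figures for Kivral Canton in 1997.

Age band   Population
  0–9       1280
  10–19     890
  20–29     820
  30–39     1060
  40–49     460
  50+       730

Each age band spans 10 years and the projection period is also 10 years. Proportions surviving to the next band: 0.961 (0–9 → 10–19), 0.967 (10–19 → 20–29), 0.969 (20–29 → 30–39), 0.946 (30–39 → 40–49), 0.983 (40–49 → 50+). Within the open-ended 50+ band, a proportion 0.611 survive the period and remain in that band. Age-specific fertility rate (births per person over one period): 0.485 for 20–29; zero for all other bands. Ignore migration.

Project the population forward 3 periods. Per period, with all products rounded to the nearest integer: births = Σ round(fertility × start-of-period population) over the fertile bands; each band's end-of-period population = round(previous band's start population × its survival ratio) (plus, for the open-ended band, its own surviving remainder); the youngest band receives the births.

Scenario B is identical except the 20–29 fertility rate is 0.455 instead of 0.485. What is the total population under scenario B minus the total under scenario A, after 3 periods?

(Bands numbered youngest = 1 to oldest = 6.)
After projecting period 1:
Births: 820 × 0.485 = 398
Band 2: 1280 × 0.961 = 1230
Band 3: 890 × 0.967 = 861
Band 4: 820 × 0.969 = 795
Band 5: 1060 × 0.946 = 1003
Band 6: 460 × 0.983 + 730 × 0.611 = 452 + 446 = 898
End of period: [398, 1230, 861, 795, 1003, 898]
After projecting period 2:
Births: 861 × 0.485 = 418
Band 2: 398 × 0.961 = 382
Band 3: 1230 × 0.967 = 1189
Band 4: 861 × 0.969 = 834
Band 5: 795 × 0.946 = 752
Band 6: 1003 × 0.983 + 898 × 0.611 = 986 + 549 = 1535
End of period: [418, 382, 1189, 834, 752, 1535]
After projecting period 3:
Births: 1189 × 0.485 = 577
Band 2: 418 × 0.961 = 402
Band 3: 382 × 0.967 = 369
Band 4: 1189 × 0.969 = 1152
Band 5: 834 × 0.946 = 789
Band 6: 752 × 0.983 + 1535 × 0.611 = 739 + 938 = 1677
End of period: [577, 402, 369, 1152, 789, 1677]
Scenario A total after 3 periods: 4966
Scenario B projection —
After projecting period 1:
Births: 820 × 0.455 = 373
Band 2: 1280 × 0.961 = 1230
Band 3: 890 × 0.967 = 861
Band 4: 820 × 0.969 = 795
Band 5: 1060 × 0.946 = 1003
Band 6: 460 × 0.983 + 730 × 0.611 = 452 + 446 = 898
End of period: [373, 1230, 861, 795, 1003, 898]
After projecting period 2:
Births: 861 × 0.455 = 392
Band 2: 373 × 0.961 = 358
Band 3: 1230 × 0.967 = 1189
Band 4: 861 × 0.969 = 834
Band 5: 795 × 0.946 = 752
Band 6: 1003 × 0.983 + 898 × 0.611 = 986 + 549 = 1535
End of period: [392, 358, 1189, 834, 752, 1535]
After projecting period 3:
Births: 1189 × 0.455 = 541
Band 2: 392 × 0.961 = 377
Band 3: 358 × 0.967 = 346
Band 4: 1189 × 0.969 = 1152
Band 5: 834 × 0.946 = 789
Band 6: 752 × 0.983 + 1535 × 0.611 = 739 + 938 = 1677
End of period: [541, 377, 346, 1152, 789, 1677]
Scenario B total after 3 periods: 4882
Difference B − A = 4882 − 4966 = -84

-84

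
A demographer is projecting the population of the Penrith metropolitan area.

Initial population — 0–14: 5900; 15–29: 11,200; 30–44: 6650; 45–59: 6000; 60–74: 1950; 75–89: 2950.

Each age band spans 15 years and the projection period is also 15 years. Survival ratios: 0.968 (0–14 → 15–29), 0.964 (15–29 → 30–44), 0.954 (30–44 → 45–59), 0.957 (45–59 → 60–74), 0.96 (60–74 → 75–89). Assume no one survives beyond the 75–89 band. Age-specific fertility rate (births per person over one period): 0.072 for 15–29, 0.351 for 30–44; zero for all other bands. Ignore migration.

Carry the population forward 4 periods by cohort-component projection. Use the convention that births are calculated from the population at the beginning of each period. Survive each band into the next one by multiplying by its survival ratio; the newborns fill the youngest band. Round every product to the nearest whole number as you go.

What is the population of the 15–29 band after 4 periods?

2082

After projecting period 1:
Births: 11200 * 0.072 = 806  |  6650 * 0.351 = 2334 — total 3140
15–29: 5900 * 0.968 = 5711
30–44: 11200 * 0.964 = 10797
45–59: 6650 * 0.954 = 6344
60–74: 6000 * 0.957 = 5742
75–89: 1950 * 0.96 = 1872
Giving 3140 / 5711 / 10797 / 6344 / 5742 / 1872.
After projecting period 2:
Births: 5711 * 0.072 = 411  |  10797 * 0.351 = 3790 — total 4201
15–29: 3140 * 0.968 = 3040
30–44: 5711 * 0.964 = 5505
45–59: 10797 * 0.954 = 10300
60–74: 6344 * 0.957 = 6071
75–89: 5742 * 0.96 = 5512
Giving 4201 / 3040 / 5505 / 10300 / 6071 / 5512.
After projecting period 3:
Births: 3040 * 0.072 = 219  |  5505 * 0.351 = 1932 — total 2151
15–29: 4201 * 0.968 = 4067
30–44: 3040 * 0.964 = 2931
45–59: 5505 * 0.954 = 5252
60–74: 10300 * 0.957 = 9857
75–89: 6071 * 0.96 = 5828
Giving 2151 / 4067 / 2931 / 5252 / 9857 / 5828.
After projecting period 4:
Births: 4067 * 0.072 = 293  |  2931 * 0.351 = 1029 — total 1322
15–29: 2151 * 0.968 = 2082
30–44: 4067 * 0.964 = 3921
45–59: 2931 * 0.954 = 2796
60–74: 5252 * 0.957 = 5026
75–89: 9857 * 0.96 = 9463
Giving 1322 / 2082 / 3921 / 2796 / 5026 / 9463.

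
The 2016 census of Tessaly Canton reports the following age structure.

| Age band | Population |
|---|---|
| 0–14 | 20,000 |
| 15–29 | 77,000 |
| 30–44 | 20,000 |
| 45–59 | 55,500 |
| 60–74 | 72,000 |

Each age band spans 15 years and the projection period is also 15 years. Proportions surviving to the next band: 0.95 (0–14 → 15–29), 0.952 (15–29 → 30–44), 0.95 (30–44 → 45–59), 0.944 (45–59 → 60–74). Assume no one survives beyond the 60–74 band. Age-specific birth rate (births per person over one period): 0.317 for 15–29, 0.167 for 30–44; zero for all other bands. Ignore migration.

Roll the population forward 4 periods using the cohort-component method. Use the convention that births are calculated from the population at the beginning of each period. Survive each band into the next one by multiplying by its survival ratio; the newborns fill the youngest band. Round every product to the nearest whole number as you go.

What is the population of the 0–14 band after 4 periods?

(Groups numbered youngest = 1 to oldest = 5.)
Period 1.
Births: 77000 × 0.317 = 24409, 20000 × 0.167 = 3340 → 27749
Group 2: 20000 × 0.95 = 19000
Group 3: 77000 × 0.952 = 73304
Group 4: 20000 × 0.95 = 19000
Group 5: 55500 × 0.944 = 52392
End of period: [27749, 19000, 73304, 19000, 52392]
Period 2.
Births: 19000 × 0.317 = 6023, 73304 × 0.167 = 12242 → 18265
Group 2: 27749 × 0.95 = 26362
Group 3: 19000 × 0.952 = 18088
Group 4: 73304 × 0.95 = 69639
Group 5: 19000 × 0.944 = 17936
End of period: [18265, 26362, 18088, 69639, 17936]
Period 3.
Births: 26362 × 0.317 = 8357, 18088 × 0.167 = 3021 → 11378
Group 2: 18265 × 0.95 = 17352
Group 3: 26362 × 0.952 = 25097
Group 4: 18088 × 0.95 = 17184
Group 5: 69639 × 0.944 = 65739
End of period: [11378, 17352, 25097, 17184, 65739]
Period 4.
Births: 17352 × 0.317 = 5501, 25097 × 0.167 = 4191 → 9692
Group 2: 11378 × 0.95 = 10809
Group 3: 17352 × 0.952 = 16519
Group 4: 25097 × 0.95 = 23842
Group 5: 17184 × 0.944 = 16222
End of period: [9692, 10809, 16519, 23842, 16222]

9692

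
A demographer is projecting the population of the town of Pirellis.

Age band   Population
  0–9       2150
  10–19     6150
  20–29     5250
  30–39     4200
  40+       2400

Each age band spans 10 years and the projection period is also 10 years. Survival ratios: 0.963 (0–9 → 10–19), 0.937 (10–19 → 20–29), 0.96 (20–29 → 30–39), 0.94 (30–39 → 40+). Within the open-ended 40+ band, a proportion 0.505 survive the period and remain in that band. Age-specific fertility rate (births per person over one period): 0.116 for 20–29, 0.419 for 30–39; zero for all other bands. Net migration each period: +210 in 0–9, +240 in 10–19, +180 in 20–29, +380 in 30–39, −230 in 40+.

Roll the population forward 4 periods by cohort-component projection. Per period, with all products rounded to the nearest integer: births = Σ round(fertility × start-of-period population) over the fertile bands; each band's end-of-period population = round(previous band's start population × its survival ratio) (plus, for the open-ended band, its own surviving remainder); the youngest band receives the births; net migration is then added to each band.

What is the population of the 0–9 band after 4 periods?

[period 1]
Births: 5250 × 0.116 = 609  |  4200 × 0.419 = 1760 ⇒ total 2369
10–19: 2150 × 0.963 = 2070
20–29: 6150 × 0.937 = 5763
30–39: 5250 × 0.96 = 5040
40+: 4200 × 0.94 + 2400 × 0.505 = 3948 + 1212 = 5160
Net migration: 0–9 + 210 → 2579; 10–19 + 240 → 2310; 20–29 + 180 → 5943; 30–39 + 380 → 5420; 40+ − 230 → 4930
→ [2579, 2310, 5943, 5420, 4930]
[period 2]
Births: 5943 × 0.116 = 689  |  5420 × 0.419 = 2271 ⇒ total 2960
10–19: 2579 × 0.963 = 2484
20–29: 2310 × 0.937 = 2164
30–39: 5943 × 0.96 = 5705
40+: 5420 × 0.94 + 4930 × 0.505 = 5095 + 2490 = 7585
Net migration: 0–9 + 210 → 3170; 10–19 + 240 → 2724; 20–29 + 180 → 2344; 30–39 + 380 → 6085; 40+ − 230 → 7355
→ [3170, 2724, 2344, 6085, 7355]
[period 3]
Births: 2344 × 0.116 = 272  |  6085 × 0.419 = 2550 ⇒ total 2822
10–19: 3170 × 0.963 = 3053
20–29: 2724 × 0.937 = 2552
30–39: 2344 × 0.96 = 2250
40+: 6085 × 0.94 + 7355 × 0.505 = 5720 + 3714 = 9434
Net migration: 0–9 + 210 → 3032; 10–19 + 240 → 3293; 20–29 + 180 → 2732; 30–39 + 380 → 2630; 40+ − 230 → 9204
→ [3032, 3293, 2732, 2630, 9204]
[period 4]
Births: 2732 × 0.116 = 317  |  2630 × 0.419 = 1102 ⇒ total 1419
10–19: 3032 × 0.963 = 2920
20–29: 3293 × 0.937 = 3086
30–39: 2732 × 0.96 = 2623
40+: 2630 × 0.94 + 9204 × 0.505 = 2472 + 4648 = 7120
Net migration: 0–9 + 210 → 1629; 10–19 + 240 → 3160; 20–29 + 180 → 3266; 30–39 + 380 → 3003; 40+ − 230 → 6890
→ [1629, 3160, 3266, 3003, 6890]

1629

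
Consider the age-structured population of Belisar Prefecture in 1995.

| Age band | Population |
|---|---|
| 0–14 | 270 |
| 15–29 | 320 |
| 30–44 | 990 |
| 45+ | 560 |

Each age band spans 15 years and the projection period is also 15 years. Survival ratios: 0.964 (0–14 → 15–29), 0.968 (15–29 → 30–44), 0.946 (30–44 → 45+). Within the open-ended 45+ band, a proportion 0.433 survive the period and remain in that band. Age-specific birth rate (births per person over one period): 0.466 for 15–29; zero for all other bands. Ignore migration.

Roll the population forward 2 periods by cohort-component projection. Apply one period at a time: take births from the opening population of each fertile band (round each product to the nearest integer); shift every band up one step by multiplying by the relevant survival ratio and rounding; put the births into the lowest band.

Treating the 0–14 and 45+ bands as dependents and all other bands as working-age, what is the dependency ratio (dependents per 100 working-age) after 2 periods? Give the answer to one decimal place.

Period 1.
Births: 320 × 0.466 = 149
15–29: 270 × 0.964 = 260
30–44: 320 × 0.968 = 310
45+: 990 × 0.946 + 560 × 0.433 = 937 + 242 = 1179
Population now: 0–14=149, 15–29=260, 30–44=310, 45+=1179
Period 2.
Births: 260 × 0.466 = 121
15–29: 149 × 0.964 = 144
30–44: 260 × 0.968 = 252
45+: 310 × 0.946 + 1179 × 0.433 = 293 + 511 = 804
Population now: 0–14=121, 15–29=144, 30–44=252, 45+=804
Dependents (band 0–14 + band 45+) = 121 + 804 = 925; working-age = 396; ratio = 925/396 × 100 = 233.6

233.6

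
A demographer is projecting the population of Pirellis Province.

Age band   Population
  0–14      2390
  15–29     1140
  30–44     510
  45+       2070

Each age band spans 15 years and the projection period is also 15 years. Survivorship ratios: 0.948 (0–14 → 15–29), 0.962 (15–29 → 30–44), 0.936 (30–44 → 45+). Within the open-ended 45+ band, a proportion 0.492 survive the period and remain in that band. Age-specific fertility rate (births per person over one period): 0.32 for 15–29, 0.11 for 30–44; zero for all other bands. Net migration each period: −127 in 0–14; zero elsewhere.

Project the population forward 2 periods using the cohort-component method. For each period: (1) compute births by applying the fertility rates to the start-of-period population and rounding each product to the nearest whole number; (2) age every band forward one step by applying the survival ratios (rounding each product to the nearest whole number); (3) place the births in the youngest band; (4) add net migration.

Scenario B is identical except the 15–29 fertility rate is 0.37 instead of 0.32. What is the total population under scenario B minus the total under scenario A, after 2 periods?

After projecting period 1:
Births: 1140 × 0.32 = 365 ; 510 × 0.11 = 56 ⇒ total 421
15–29: 2390 × 0.948 = 2266
30–44: 1140 × 0.962 = 1097
45+: 510 × 0.936 + 2070 × 0.492 = 477 + 1018 = 1495
Net migration: 0–14 − 127 → 294
End of period: [294, 2266, 1097, 1495]
After projecting period 2:
Births: 2266 × 0.32 = 725 ; 1097 × 0.11 = 121 ⇒ total 846
15–29: 294 × 0.948 = 279
30–44: 2266 × 0.962 = 2180
45+: 1097 × 0.936 + 1495 × 0.492 = 1027 + 736 = 1763
Net migration: 0–14 − 127 → 719
End of period: [719, 279, 2180, 1763]
Scenario A total after 2 periods: 4941
Scenario B projection —
After projecting period 1:
Births: 1140 × 0.37 = 422 ; 510 × 0.11 = 56 ⇒ total 478
15–29: 2390 × 0.948 = 2266
30–44: 1140 × 0.962 = 1097
45+: 510 × 0.936 + 2070 × 0.492 = 477 + 1018 = 1495
Net migration: 0–14 − 127 → 351
End of period: [351, 2266, 1097, 1495]
After projecting period 2:
Births: 2266 × 0.37 = 838 ; 1097 × 0.11 = 121 ⇒ total 959
15–29: 351 × 0.948 = 333
30–44: 2266 × 0.962 = 2180
45+: 1097 × 0.936 + 1495 × 0.492 = 1027 + 736 = 1763
Net migration: 0–14 − 127 → 832
End of period: [832, 333, 2180, 1763]
Scenario B total after 2 periods: 5108
Difference B − A = 5108 − 4941 = 167

167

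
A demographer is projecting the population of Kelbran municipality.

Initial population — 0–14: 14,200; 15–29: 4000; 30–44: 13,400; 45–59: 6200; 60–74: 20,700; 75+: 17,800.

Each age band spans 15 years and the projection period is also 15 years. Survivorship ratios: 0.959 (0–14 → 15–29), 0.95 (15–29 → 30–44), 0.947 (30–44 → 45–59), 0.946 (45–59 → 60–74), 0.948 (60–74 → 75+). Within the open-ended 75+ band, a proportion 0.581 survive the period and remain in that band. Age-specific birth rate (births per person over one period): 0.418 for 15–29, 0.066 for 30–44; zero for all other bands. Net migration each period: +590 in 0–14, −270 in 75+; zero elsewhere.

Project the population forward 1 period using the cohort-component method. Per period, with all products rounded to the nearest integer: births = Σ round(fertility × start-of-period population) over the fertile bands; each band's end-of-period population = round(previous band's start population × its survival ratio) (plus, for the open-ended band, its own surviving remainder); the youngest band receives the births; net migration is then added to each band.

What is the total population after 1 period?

Period 1.
Births: 4000 × 0.418 = 1672  |  13400 × 0.066 = 884 → 2556
15–29: 14200 × 0.959 = 13618
30–44: 4000 × 0.95 = 3800
45–59: 13400 × 0.947 = 12690
60–74: 6200 × 0.946 = 5865
75+: 20700 × 0.948 + 17800 × 0.581 = 19624 + 10342 = 29966
Net migration: 0–14 + 590 → 3146; 75+ − 270 → 29696
End of period: [3146, 13618, 3800, 12690, 5865, 29696]
Total after period 1: 3146 + 13618 + 3800 + 12690 + 5865 + 29696 = 68815

68815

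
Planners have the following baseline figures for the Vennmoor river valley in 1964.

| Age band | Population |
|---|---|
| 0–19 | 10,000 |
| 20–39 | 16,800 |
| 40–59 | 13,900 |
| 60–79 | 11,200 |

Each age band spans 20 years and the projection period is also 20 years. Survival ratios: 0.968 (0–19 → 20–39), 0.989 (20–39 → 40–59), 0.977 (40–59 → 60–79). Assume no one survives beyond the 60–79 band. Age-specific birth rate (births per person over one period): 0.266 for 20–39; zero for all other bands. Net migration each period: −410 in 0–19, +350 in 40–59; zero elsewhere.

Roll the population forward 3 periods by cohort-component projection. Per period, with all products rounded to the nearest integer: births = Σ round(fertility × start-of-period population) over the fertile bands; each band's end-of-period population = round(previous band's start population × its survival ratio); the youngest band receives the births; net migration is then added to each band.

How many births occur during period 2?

2575

Call the groups 1 to 4, youngest first.
Period 1.
Births: 16800 × 0.266 = 4469
Group 2: 10000 × 0.968 = 9680
Group 3: 16800 × 0.989 = 16615
Group 4: 13900 × 0.977 = 13580
Net migration: Group 1 − 410 → 4059; Group 3 + 350 → 16965
Giving 4059 / 9680 / 16965 / 13580.
Period 2.
Births: 9680 × 0.266 = 2575
Group 2: 4059 × 0.968 = 3929
Group 3: 9680 × 0.989 = 9574
Group 4: 16965 × 0.977 = 16575
Net migration: Group 1 − 410 → 2165; Group 3 + 350 → 9924
Giving 2165 / 3929 / 9924 / 16575.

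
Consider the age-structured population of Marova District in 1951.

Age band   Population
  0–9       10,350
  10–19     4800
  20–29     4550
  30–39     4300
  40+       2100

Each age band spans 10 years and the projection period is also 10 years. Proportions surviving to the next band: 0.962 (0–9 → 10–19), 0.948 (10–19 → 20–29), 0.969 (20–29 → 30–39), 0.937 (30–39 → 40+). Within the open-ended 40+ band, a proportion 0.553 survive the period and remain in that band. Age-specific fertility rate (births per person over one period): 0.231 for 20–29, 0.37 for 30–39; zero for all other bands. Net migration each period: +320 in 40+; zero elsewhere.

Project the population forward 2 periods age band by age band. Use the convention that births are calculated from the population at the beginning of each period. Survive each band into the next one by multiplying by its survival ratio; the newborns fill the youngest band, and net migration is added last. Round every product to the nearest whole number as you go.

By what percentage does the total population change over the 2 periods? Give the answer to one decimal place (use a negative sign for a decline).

1.8

Numbering the groups 1..5 from youngest to oldest:
— Period 1 —
Births: 4550 × 0.231 = 1051 ; 4300 × 0.37 = 1591 — total 2642
Group 2: 10350 × 0.962 = 9957
Group 3: 4800 × 0.948 = 4550
Group 4: 4550 × 0.969 = 4409
Group 5: 4300 × 0.937 + 2100 × 0.553 = 4029 + 1161 = 5190
Net migration: Group 5 + 320 → 5510
End of period: [2642, 9957, 4550, 4409, 5510]
— Period 2 —
Births: 4550 × 0.231 = 1051 ; 4409 × 0.37 = 1631 — total 2682
Group 2: 2642 × 0.962 = 2542
Group 3: 9957 × 0.948 = 9439
Group 4: 4550 × 0.969 = 4409
Group 5: 4409 × 0.937 + 5510 × 0.553 = 4131 + 3047 = 7178
Net migration: Group 5 + 320 → 7498
End of period: [2682, 2542, 9439, 4409, 7498]
Total: 26100 → 26570; change = 470; percentage change = 1.8%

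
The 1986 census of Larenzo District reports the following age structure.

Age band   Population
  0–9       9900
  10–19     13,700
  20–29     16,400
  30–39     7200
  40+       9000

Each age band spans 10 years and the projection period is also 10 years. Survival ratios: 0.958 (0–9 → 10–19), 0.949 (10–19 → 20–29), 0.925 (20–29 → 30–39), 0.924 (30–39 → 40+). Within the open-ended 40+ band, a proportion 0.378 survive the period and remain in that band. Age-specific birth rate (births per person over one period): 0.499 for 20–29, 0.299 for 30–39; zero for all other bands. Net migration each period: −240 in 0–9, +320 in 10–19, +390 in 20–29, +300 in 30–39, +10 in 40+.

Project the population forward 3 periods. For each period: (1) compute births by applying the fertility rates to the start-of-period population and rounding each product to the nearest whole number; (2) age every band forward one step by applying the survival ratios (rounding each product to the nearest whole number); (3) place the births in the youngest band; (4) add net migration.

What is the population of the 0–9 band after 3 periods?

(Bands numbered youngest = 1 to oldest = 5.)
After projecting period 1:
Births: 16400 × 0.499 = 8184  |  7200 × 0.299 = 2153 — total 10337
Band 2: 9900 × 0.958 = 9484
Band 3: 13700 × 0.949 = 13001
Band 4: 16400 × 0.925 = 15170
Band 5: 7200 × 0.924 + 9000 × 0.378 = 6653 + 3402 = 10055
Net migration: Band 1 − 240 → 10097; Band 2 + 320 → 9804; Band 3 + 390 → 13391; Band 4 + 300 → 15470; Band 5 + 10 → 10065
End of period: [10097, 9804, 13391, 15470, 10065]
After projecting period 2:
Births: 13391 × 0.499 = 6682  |  15470 × 0.299 = 4626 — total 11308
Band 2: 10097 × 0.958 = 9673
Band 3: 9804 × 0.949 = 9304
Band 4: 13391 × 0.925 = 12387
Band 5: 15470 × 0.924 + 10065 × 0.378 = 14294 + 3805 = 18099
Net migration: Band 1 − 240 → 11068; Band 2 + 320 → 9993; Band 3 + 390 → 9694; Band 4 + 300 → 12687; Band 5 + 10 → 18109
End of period: [11068, 9993, 9694, 12687, 18109]
After projecting period 3:
Births: 9694 × 0.499 = 4837  |  12687 × 0.299 = 3793 — total 8630
Band 2: 11068 × 0.958 = 10603
Band 3: 9993 × 0.949 = 9483
Band 4: 9694 × 0.925 = 8967
Band 5: 12687 × 0.924 + 18109 × 0.378 = 11723 + 6845 = 18568
Net migration: Band 1 − 240 → 8390; Band 2 + 320 → 10923; Band 3 + 390 → 9873; Band 4 + 300 → 9267; Band 5 + 10 → 18578
End of period: [8390, 10923, 9873, 9267, 18578]

8390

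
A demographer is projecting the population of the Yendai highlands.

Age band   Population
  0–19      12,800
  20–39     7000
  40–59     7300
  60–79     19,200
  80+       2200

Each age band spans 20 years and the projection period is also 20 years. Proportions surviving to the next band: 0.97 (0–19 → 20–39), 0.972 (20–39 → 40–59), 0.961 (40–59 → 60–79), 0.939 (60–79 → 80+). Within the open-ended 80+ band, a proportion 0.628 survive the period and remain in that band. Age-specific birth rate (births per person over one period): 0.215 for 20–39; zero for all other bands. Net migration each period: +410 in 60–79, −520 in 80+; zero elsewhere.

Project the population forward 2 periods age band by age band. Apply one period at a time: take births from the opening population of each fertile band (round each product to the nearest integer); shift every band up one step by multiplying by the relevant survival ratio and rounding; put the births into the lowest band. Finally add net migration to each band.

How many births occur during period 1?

1505

— Period 1 —
Births: 7000 * 0.215 = 1505
20–39: 12800 * 0.97 = 12416
40–59: 7000 * 0.972 = 6804
60–79: 7300 * 0.961 = 7015
80+: 19200 * 0.939 + 2200 * 0.628 = 18029 + 1382 = 19411
Net migration: 60–79 + 410 → 7425; 80+ − 520 → 18891
Giving 1505 / 12416 / 6804 / 7425 / 18891.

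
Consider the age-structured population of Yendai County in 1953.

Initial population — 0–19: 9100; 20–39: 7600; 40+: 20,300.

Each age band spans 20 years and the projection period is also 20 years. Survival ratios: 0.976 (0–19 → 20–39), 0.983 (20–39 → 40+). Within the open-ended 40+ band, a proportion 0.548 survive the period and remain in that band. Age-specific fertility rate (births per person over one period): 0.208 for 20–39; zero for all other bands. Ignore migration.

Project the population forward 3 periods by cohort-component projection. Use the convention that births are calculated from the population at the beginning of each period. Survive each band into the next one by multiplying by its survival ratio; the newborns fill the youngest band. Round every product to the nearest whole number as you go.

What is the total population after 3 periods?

14010

Period 1:
Births: 7600 × 0.208 = 1581
20–39: 9100 × 0.976 = 8882
40+: 7600 × 0.983 + 20300 × 0.548 = 7471 + 11124 = 18595
Giving 1581 / 8882 / 18595.
Period 2:
Births: 8882 × 0.208 = 1847
20–39: 1581 × 0.976 = 1543
40+: 8882 × 0.983 + 18595 × 0.548 = 8731 + 10190 = 18921
Giving 1847 / 1543 / 18921.
Period 3:
Births: 1543 × 0.208 = 321
20–39: 1847 × 0.976 = 1803
40+: 1543 × 0.983 + 18921 × 0.548 = 1517 + 10369 = 11886
Giving 321 / 1803 / 11886.
Total after period 3: 321 + 1803 + 11886 = 14010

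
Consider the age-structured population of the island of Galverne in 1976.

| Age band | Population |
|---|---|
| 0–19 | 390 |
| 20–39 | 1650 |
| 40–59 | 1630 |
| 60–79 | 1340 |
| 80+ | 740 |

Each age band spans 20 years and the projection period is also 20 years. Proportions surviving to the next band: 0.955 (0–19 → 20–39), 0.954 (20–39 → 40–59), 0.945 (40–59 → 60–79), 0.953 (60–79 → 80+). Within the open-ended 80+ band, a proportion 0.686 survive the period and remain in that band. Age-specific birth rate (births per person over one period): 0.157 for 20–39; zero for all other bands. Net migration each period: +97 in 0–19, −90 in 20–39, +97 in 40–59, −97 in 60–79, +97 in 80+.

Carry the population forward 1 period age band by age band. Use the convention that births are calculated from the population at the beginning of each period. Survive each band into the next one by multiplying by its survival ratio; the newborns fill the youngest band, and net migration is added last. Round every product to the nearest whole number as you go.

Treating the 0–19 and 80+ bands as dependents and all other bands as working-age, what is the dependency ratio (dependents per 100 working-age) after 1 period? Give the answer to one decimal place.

— Period 1 —
Births: 1650 * 0.157 = 259
20–39: 390 * 0.955 = 372
40–59: 1650 * 0.954 = 1574
60–79: 1630 * 0.945 = 1540
80+: 1340 * 0.953 + 740 * 0.686 = 1277 + 508 = 1785
Net migration: 0–19 + 97 → 356; 20–39 − 90 → 282; 40–59 + 97 → 1671; 60–79 − 97 → 1443; 80+ + 97 → 1882
Giving 356 / 282 / 1671 / 1443 / 1882.
Dependents (band 0–19 + band 80+) = 356 + 1882 = 2238; working-age = 3396; ratio = 2238/3396 × 100 = 65.9

65.9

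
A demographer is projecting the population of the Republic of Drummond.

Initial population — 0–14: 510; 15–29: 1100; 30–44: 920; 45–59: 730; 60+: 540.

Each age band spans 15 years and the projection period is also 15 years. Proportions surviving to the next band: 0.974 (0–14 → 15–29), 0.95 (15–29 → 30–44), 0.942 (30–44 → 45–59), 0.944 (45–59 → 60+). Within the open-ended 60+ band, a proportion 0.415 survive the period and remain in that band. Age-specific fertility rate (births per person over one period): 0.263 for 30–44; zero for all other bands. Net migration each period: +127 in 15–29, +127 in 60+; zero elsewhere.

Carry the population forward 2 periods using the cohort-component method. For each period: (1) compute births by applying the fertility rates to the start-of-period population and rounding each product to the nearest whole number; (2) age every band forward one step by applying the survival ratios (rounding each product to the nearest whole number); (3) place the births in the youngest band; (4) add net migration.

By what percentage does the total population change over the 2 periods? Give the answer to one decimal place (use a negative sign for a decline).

-5.5

[period 1]
Births: 920 × 0.263 = 242
15–29: 510 × 0.974 = 497
30–44: 1100 × 0.95 = 1045
45–59: 920 × 0.942 = 867
60+: 730 × 0.944 + 540 × 0.415 = 689 + 224 = 913
Net migration: 15–29 + 127 → 624; 60+ + 127 → 1040
End of period: [242, 624, 1045, 867, 1040]
[period 2]
Births: 1045 × 0.263 = 275
15–29: 242 × 0.974 = 236
30–44: 624 × 0.95 = 593
45–59: 1045 × 0.942 = 984
60+: 867 × 0.944 + 1040 × 0.415 = 818 + 432 = 1250
Net migration: 15–29 + 127 → 363; 60+ + 127 → 1377
End of period: [275, 363, 593, 984, 1377]
Total: 3800 → 3592; change = -208; percentage change = -5.5%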